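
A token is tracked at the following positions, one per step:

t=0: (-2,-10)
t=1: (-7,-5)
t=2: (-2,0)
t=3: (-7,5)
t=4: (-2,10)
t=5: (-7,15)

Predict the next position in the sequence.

First: cycles through -2, -7 every 2 steps. Step 6 lands at position 0 of the cycle → -2.
Second: linear, +5 per step → 20 at step 6.

(-2,20)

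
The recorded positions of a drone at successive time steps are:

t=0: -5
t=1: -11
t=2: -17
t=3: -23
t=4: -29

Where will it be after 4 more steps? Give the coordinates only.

Constant displacement of -6 per step.
step 5: -29 − 6 → -35
step 6: -35 − 6 → -41
step 7: -41 − 6 → -47
step 8: -47 − 6 → -53

-53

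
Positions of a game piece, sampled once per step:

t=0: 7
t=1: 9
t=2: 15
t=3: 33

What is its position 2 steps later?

249

Consecutive displacements +2, +6, +18 scale by a factor of 3 each step.
step 4: 33 + 54 → 87
step 5: 87 + 162 → 249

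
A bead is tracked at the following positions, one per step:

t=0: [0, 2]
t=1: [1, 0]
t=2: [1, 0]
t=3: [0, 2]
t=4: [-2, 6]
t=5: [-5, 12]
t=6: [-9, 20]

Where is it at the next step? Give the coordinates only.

[-14, 30]

Successive displacements: [+1, -2], [+0, +0], [-1, +2], [-2, +4], [-3, +6], [-4, +8] — each changes by [-1, +2].
step 7: [-9, 20] + [-5, +10] → [-14, 30]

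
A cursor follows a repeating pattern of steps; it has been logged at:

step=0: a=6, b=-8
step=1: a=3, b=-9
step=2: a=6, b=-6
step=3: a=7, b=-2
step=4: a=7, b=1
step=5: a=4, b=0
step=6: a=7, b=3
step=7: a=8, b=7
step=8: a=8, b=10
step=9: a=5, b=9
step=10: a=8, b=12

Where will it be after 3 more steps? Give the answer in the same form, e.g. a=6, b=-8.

a=6, b=18

The moves between consecutive positions are (-3, -1), (+3, +3), (+1, +4), (+0, +3), (-3, -1), (+3, +3), (+1, +4), (+0, +3), (-3, -1), (+3, +3); they repeat the 4-cycle [(-3, -1), (+3, +3), (+1, +4), (+0, +3)].
step 11: apply (+1, +4) → a=9, b=16
step 12: apply (+0, +3) → a=9, b=19
step 13: apply (-3, -1) → a=6, b=18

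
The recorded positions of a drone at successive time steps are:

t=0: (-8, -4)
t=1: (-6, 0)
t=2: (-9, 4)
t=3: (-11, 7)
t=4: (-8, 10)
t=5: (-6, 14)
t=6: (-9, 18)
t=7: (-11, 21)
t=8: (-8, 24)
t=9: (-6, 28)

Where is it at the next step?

(-9, 32)

Differencing gives (+2, +4), (-3, +4), (-2, +3), (+3, +3), (+2, +4), (-3, +4), (-2, +3), (+3, +3), (+2, +4). This is the pattern (+2, +4), (-3, +4), (-2, +3), (+3, +3) repeated.
step 10: apply (-3, +4) → (-9, 32)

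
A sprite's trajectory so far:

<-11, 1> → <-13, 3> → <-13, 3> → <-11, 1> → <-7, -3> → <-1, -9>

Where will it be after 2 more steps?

Successive displacements: <-2, +2>, <+0, +0>, <+2, -2>, <+4, -4>, <+6, -6> — each changes by <+2, -2>.
step 6: <-1, -9> + <+8, -8> → <7, -17>
step 7: <7, -17> + <+10, -10> → <17, -27>

<17, -27>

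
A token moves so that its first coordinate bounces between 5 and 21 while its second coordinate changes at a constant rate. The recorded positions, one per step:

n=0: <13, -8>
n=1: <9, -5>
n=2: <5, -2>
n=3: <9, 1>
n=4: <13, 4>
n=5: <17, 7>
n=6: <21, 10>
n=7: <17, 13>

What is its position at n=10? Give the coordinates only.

<5, 22>

The first coordinate reflects between 5 and 21, moving 4 per step.
  step 8: 17 → 13
  step 9: 13 → 9
  step 10: 9 → 5
The second coordinate changes by +3 each step: at step 10 it is 22.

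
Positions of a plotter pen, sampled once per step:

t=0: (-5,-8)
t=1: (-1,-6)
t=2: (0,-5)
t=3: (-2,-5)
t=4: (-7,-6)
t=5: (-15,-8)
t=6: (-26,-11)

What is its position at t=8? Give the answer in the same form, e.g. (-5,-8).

(-57,-20)

Successive displacements: (+4,+2), (+1,+1), (-2,+0), (-5,-1), (-8,-2), (-11,-3) — each changes by (-3,-1).
step 7: (-26,-11) + (-14,-4) → (-40,-15)
step 8: (-40,-15) + (-17,-5) → (-57,-20)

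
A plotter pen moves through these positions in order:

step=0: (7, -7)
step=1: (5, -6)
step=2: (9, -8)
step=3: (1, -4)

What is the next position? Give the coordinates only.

Consecutive displacements (-2, +1), (+4, -2), (-8, +4) scale by a factor of -2 each step.
step 4: (1, -4) + (+16, -8) → (17, -12)

(17, -12)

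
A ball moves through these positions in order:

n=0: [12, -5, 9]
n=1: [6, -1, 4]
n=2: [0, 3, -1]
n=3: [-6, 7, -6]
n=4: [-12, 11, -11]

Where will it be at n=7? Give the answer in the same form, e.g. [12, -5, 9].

The position changes by [-6, +4, -5] every step.
step 5: [-12, 11, -11] + [-6, +4, -5] → [-18, 15, -16]
step 6: [-18, 15, -16] + [-6, +4, -5] → [-24, 19, -21]
step 7: [-24, 19, -21] + [-6, +4, -5] → [-30, 23, -26]

[-30, 23, -26]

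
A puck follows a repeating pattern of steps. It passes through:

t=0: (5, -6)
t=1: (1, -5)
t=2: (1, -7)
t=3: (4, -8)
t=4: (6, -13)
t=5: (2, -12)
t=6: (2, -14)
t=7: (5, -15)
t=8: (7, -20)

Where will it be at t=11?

Differencing gives (-4, +1), (+0, -2), (+3, -1), (+2, -5), (-4, +1), (+0, -2), (+3, -1), (+2, -5). This is the pattern (-4, +1), (+0, -2), (+3, -1), (+2, -5) repeated.
step 9: apply (-4, +1) → (3, -19)
step 10: apply (+0, -2) → (3, -21)
step 11: apply (+3, -1) → (6, -22)

(6, -22)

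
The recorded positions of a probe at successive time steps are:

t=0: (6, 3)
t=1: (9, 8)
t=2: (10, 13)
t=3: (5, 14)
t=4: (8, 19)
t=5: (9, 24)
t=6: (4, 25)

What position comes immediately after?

Step-to-step displacements: (+3, +5), (+1, +5), (-5, +1), (+3, +5), (+1, +5), (-5, +1) — a repeating cycle of length 3.
step 7: apply (+3, +5) → (7, 30)

(7, 30)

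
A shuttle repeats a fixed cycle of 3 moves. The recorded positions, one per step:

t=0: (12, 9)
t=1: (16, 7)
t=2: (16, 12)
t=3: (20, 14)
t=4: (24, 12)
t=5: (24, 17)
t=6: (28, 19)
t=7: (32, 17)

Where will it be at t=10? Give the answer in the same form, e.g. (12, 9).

(40, 22)

Differencing gives (+4, -2), (+0, +5), (+4, +2), (+4, -2), (+0, +5), (+4, +2), (+4, -2). This is the pattern (+4, -2), (+0, +5), (+4, +2) repeated.
step 8: apply (+0, +5) → (32, 22)
step 9: apply (+4, +2) → (36, 24)
step 10: apply (+4, -2) → (40, 22)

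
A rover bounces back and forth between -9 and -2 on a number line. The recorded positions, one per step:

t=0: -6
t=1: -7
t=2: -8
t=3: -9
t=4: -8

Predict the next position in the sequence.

The value reflects between -9 and -2, moving 1 per step.
  step 5: -8 → -7

-7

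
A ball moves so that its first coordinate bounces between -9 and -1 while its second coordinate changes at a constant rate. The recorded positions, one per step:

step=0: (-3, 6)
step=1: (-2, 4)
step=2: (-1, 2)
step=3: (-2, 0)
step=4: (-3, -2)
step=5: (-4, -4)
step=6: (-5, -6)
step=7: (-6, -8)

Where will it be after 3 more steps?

(-9, -14)

The first coordinate travels 1 per step and bounces off the walls at -9 and -1.
  step 8: -6 → -7
  step 9: -7 → -8
  step 10: -8 → -9
The second coordinate changes by -2 each step: at step 10 it is -14.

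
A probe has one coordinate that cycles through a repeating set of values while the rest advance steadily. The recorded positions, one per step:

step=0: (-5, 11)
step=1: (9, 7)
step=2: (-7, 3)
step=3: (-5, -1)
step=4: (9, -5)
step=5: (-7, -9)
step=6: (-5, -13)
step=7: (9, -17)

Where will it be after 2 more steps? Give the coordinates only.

(-5, -25)

First: cycles through -5, 9, -7 every 3 steps. Step 9 lands at position 0 of the cycle → -5.
Second: linear, -4 per step → -25 at step 9.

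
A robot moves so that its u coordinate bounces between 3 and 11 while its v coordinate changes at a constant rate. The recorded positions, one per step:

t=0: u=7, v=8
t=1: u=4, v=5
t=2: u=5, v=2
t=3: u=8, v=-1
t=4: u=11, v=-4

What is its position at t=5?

u=8, v=-7

The u coordinate travels 3 per step and bounces off the walls at 3 and 11.
  step 5: 11 → 8
The v coordinate changes by -3 each step: at step 5 it is -7.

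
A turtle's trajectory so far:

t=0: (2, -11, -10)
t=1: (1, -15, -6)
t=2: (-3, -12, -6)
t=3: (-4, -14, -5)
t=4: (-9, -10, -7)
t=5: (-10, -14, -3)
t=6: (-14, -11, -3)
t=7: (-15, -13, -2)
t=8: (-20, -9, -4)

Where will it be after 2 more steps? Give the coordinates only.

Differencing gives (-1, -4, +4), (-4, +3, +0), (-1, -2, +1), (-5, +4, -2), (-1, -4, +4), (-4, +3, +0), (-1, -2, +1), (-5, +4, -2). This is the pattern (-1, -4, +4), (-4, +3, +0), (-1, -2, +1), (-5, +4, -2) repeated.
step 9: apply (-1, -4, +4) → (-21, -13, 0)
step 10: apply (-4, +3, +0) → (-25, -10, 0)

(-25, -10, 0)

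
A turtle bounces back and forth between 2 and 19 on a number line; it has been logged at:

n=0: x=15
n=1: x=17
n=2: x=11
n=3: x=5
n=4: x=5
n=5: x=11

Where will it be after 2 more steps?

x=15

The value reflects between 2 and 19, moving 6 per step.
  step 6: 11 → 17
  step 7: 17 → 15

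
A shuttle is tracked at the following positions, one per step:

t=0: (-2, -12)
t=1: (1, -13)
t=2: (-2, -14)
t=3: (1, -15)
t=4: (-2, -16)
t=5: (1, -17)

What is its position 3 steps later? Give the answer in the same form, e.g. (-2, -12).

(-2, -20)

First: cycles through -2, 1 every 2 steps. Step 8 lands at position 0 of the cycle → -2.
Second: linear, -1 per step → -20 at step 8.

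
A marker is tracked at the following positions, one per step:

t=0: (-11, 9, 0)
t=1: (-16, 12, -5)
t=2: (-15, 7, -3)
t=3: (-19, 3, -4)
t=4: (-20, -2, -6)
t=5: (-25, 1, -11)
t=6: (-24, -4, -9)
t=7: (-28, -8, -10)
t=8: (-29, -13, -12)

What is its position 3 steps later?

(-37, -19, -16)

The moves between consecutive positions are (-5, +3, -5), (+1, -5, +2), (-4, -4, -1), (-1, -5, -2), (-5, +3, -5), (+1, -5, +2), (-4, -4, -1), (-1, -5, -2); they repeat the 4-cycle [(-5, +3, -5), (+1, -5, +2), (-4, -4, -1), (-1, -5, -2)].
step 9: apply (-5, +3, -5) → (-34, -10, -17)
step 10: apply (+1, -5, +2) → (-33, -15, -15)
step 11: apply (-4, -4, -1) → (-37, -19, -16)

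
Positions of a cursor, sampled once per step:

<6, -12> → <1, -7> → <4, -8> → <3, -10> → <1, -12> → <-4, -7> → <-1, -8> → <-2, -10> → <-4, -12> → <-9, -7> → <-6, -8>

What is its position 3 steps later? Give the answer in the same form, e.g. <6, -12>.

<-14, -7>

The moves between consecutive positions are <-5, +5>, <+3, -1>, <-1, -2>, <-2, -2>, <-5, +5>, <+3, -1>, <-1, -2>, <-2, -2>, <-5, +5>, <+3, -1>; they repeat the 4-cycle [<-5, +5>, <+3, -1>, <-1, -2>, <-2, -2>].
step 11: apply <-1, -2> → <-7, -10>
step 12: apply <-2, -2> → <-9, -12>
step 13: apply <-5, +5> → <-14, -7>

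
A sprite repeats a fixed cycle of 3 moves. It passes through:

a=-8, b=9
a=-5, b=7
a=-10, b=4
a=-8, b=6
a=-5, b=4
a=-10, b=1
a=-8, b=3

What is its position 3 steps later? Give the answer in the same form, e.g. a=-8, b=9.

Differencing gives (+3, -2), (-5, -3), (+2, +2), (+3, -2), (-5, -3), (+2, +2). This is the pattern (+3, -2), (-5, -3), (+2, +2) repeated.
step 7: apply (+3, -2) → a=-5, b=1
step 8: apply (-5, -3) → a=-10, b=-2
step 9: apply (+2, +2) → a=-8, b=0

a=-8, b=0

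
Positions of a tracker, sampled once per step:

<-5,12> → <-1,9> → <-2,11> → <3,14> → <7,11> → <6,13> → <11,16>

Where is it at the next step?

<15,13>

Differencing gives <+4,-3>, <-1,+2>, <+5,+3>, <+4,-3>, <-1,+2>, <+5,+3>. This is the pattern <+4,-3>, <-1,+2>, <+5,+3> repeated.
step 7: apply <+4,-3> → <15,13>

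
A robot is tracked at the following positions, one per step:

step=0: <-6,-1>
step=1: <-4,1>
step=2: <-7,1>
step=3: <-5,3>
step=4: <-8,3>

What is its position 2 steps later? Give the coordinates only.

<-9,5>

Step-to-step displacements: <+2,+2>, <-3,+0>, <+2,+2>, <-3,+0> — a repeating cycle of length 2.
step 5: apply <+2,+2> → <-6,5>
step 6: apply <-3,+0> → <-9,5>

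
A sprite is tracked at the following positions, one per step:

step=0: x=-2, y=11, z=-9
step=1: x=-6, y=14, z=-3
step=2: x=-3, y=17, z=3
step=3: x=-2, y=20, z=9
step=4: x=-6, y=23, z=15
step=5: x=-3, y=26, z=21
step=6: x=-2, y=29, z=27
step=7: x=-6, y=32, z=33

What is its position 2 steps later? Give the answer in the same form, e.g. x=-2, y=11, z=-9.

x=-2, y=38, z=45

The x coordinate repeats the cycle [-2, -6, -3] with period 3; step 9 mod 3 = 0, giving -2.
The y coordinate changes by +3 each step, so at step 9 it is 11 + 9·(3) = 38.
The z coordinate changes by +6 each step, so at step 9 it is -9 + 9·(6) = 45.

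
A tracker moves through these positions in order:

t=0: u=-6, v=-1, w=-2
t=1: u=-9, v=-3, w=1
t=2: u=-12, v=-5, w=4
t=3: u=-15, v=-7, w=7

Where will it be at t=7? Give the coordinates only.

The position changes by (-3, -2, +3) every step.
step 4: u=-15, v=-7, w=7 + (-3, -2, +3) → u=-18, v=-9, w=10
step 5: u=-18, v=-9, w=10 + (-3, -2, +3) → u=-21, v=-11, w=13
step 6: u=-21, v=-11, w=13 + (-3, -2, +3) → u=-24, v=-13, w=16
step 7: u=-24, v=-13, w=16 + (-3, -2, +3) → u=-27, v=-15, w=19

u=-27, v=-15, w=19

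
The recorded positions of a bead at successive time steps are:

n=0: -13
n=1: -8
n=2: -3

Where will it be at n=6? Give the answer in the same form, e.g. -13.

17

Constant displacement of +5 per step.
step 3: -3 + 5 → 2
step 4: 2 + 5 → 7
step 5: 7 + 5 → 12
step 6: 12 + 5 → 17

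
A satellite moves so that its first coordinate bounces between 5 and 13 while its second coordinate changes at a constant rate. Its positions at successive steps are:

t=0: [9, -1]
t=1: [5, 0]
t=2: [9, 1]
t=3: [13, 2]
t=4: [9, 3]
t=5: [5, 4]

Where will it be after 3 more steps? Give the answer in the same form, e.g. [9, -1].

The first coordinate travels 4 per step and bounces off the walls at 5 and 13.
  step 6: 5 → 9
  step 7: 9 → 13
  step 8: 13 → 9
The second coordinate changes by +1 each step: at step 8 it is 7.

[9, 7]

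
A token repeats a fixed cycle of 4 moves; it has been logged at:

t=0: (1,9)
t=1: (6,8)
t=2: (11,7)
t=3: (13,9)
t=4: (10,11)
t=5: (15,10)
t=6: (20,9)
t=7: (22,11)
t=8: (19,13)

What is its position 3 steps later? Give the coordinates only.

(31,13)

Step-to-step displacements: (+5,-1), (+5,-1), (+2,+2), (-3,+2), (+5,-1), (+5,-1), (+2,+2), (-3,+2) — a repeating cycle of length 4.
step 9: apply (+5,-1) → (24,12)
step 10: apply (+5,-1) → (29,11)
step 11: apply (+2,+2) → (31,13)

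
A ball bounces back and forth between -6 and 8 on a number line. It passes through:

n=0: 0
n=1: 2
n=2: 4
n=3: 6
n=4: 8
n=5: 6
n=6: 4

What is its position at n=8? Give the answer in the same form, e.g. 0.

0

The value reflects between -6 and 8, moving 2 per step.
  step 7: 4 → 2
  step 8: 2 → 0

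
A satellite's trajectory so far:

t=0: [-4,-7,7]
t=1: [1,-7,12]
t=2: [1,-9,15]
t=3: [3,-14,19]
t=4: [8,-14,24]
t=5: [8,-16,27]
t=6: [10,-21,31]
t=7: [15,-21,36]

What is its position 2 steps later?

Step-to-step displacements: [+5,+0,+5], [+0,-2,+3], [+2,-5,+4], [+5,+0,+5], [+0,-2,+3], [+2,-5,+4], [+5,+0,+5] — a repeating cycle of length 3.
step 8: apply [+0,-2,+3] → [15,-23,39]
step 9: apply [+2,-5,+4] → [17,-28,43]

[17,-28,43]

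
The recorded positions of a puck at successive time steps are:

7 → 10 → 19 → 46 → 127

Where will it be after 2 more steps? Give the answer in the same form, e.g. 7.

1099

The jumps are +3, +9, +27, +81 — a geometric progression with ratio 3.
step 5: 127 + 243 → 370
step 6: 370 + 729 → 1099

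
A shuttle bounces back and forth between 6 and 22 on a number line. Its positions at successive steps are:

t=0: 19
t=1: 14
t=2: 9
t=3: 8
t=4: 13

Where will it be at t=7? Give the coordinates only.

The value reflects between 6 and 22, moving 5 per step.
  step 5: 13 → 18
  step 6: 18 → 21
  step 7: 21 → 16

16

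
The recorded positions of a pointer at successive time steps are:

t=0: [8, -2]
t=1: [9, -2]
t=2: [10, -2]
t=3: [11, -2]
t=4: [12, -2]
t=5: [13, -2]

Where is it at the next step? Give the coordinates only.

The position changes by [+1, +0] every step.
step 6: [13, -2] + [+1, +0] → [14, -2]

[14, -2]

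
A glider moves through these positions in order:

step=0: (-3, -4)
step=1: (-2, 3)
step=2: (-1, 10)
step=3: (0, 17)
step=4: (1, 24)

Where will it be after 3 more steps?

Each step adds (+1, +7) to the position.
step 5: (1, 24) + (+1, +7) → (2, 31)
step 6: (2, 31) + (+1, +7) → (3, 38)
step 7: (3, 38) + (+1, +7) → (4, 45)

(4, 45)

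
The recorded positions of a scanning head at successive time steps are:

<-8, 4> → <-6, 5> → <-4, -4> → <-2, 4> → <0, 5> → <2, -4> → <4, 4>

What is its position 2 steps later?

<8, -4>

First: linear, +2 per step → 8 at step 8.
Second: cycles through 4, 5, -4 every 3 steps. Step 8 lands at position 2 of the cycle → -4.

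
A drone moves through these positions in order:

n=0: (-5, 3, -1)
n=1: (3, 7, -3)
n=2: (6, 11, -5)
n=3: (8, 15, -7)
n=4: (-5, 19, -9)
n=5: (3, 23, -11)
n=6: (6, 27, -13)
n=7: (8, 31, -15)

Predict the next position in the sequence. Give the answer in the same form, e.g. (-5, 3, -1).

The first coordinate repeats the cycle [-5, 3, 6, 8] with period 4; step 8 mod 4 = 0, giving -5.
The second coordinate changes by +4 each step, so at step 8 it is 3 + 8·(4) = 35.
The third coordinate changes by -2 each step, so at step 8 it is -1 + 8·(-2) = -17.

(-5, 35, -17)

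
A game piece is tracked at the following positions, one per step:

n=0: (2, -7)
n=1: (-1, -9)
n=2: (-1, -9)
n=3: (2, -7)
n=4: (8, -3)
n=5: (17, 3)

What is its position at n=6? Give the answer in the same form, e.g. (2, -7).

First differences are (-3, -2), (+0, +0), (+3, +2), (+6, +4), (+9, +6); their common second difference is (+3, +2) (constant acceleration).
step 6: (17, 3) + (+12, +8) → (29, 11)

(29, 11)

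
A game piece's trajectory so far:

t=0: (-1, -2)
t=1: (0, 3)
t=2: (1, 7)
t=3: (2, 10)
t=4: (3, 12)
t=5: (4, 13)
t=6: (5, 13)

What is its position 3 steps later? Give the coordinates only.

(8, 7)

Successive displacements: (+1, +5), (+1, +4), (+1, +3), (+1, +2), (+1, +1), (+1, +0) — each changes by (+0, -1).
step 7: (5, 13) + (+1, -1) → (6, 12)
step 8: (6, 12) + (+1, -2) → (7, 10)
step 9: (7, 10) + (+1, -3) → (8, 7)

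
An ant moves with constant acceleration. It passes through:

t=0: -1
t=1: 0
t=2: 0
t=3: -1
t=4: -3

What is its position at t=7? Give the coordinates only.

Successive displacements: +1, +0, -1, -2 — each changes by -1.
step 5: -3 − 3 → -6
step 6: -6 − 4 → -10
step 7: -10 − 5 → -15

-15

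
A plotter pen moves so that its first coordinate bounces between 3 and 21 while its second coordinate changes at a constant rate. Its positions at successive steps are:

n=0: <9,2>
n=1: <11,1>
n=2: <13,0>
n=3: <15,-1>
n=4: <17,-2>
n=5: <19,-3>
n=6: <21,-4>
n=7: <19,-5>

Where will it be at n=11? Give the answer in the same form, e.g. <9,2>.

<11,-9>

The first coordinate reflects between 3 and 21, moving 2 per step.
  step 8: 19 → 17
  step 9: 17 → 15
  step 10: 15 → 13
  step 11: 13 → 11
The second coordinate changes by -1 each step: at step 11 it is -9.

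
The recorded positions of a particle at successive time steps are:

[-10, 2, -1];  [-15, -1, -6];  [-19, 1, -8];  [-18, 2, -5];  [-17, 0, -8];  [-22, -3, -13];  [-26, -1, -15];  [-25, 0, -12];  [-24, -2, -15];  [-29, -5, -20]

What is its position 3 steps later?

The moves between consecutive positions are [-5, -3, -5], [-4, +2, -2], [+1, +1, +3], [+1, -2, -3], [-5, -3, -5], [-4, +2, -2], [+1, +1, +3], [+1, -2, -3], [-5, -3, -5]; they repeat the 4-cycle [[-5, -3, -5], [-4, +2, -2], [+1, +1, +3], [+1, -2, -3]].
step 10: apply [-4, +2, -2] → [-33, -3, -22]
step 11: apply [+1, +1, +3] → [-32, -2, -19]
step 12: apply [+1, -2, -3] → [-31, -4, -22]

[-31, -4, -22]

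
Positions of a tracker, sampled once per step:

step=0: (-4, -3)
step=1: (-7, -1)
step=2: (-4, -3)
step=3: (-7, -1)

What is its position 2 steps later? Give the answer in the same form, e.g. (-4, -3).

The jumps are (-3, +2), (+3, -2), (-3, +2) — a geometric progression with ratio -1.
step 4: (-7, -1) + (+3, -2) → (-4, -3)
step 5: (-4, -3) + (-3, +2) → (-7, -1)

(-7, -1)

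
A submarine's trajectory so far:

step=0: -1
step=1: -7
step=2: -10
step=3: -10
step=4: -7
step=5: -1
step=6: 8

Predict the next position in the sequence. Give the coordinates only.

20

Successive displacements: -6, -3, +0, +3, +6, +9 — each changes by +3.
step 7: 8 + 12 → 20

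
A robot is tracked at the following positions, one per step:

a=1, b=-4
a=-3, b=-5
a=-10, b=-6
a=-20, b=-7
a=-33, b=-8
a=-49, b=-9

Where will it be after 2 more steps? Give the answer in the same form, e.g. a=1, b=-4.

a=-90, b=-11

Taking differences between consecutive positions: (-4, -1), (-7, -1), (-10, -1), (-13, -1), (-16, -1). These grow by (-3, +0) each step.
step 6: a=-49, b=-9 + (-19, -1) → a=-68, b=-10
step 7: a=-68, b=-10 + (-22, -1) → a=-90, b=-11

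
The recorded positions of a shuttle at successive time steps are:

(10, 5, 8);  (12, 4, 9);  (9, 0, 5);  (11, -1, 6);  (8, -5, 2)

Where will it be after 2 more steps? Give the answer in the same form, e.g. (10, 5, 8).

Differencing gives (+2, -1, +1), (-3, -4, -4), (+2, -1, +1), (-3, -4, -4). This is the pattern (+2, -1, +1), (-3, -4, -4) repeated.
step 5: apply (+2, -1, +1) → (10, -6, 3)
step 6: apply (-3, -4, -4) → (7, -10, -1)

(7, -10, -1)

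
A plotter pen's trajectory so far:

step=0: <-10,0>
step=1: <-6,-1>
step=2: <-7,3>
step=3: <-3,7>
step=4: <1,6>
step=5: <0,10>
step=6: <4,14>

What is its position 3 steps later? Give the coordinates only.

The moves between consecutive positions are <+4,-1>, <-1,+4>, <+4,+4>, <+4,-1>, <-1,+4>, <+4,+4>; they repeat the 3-cycle [<+4,-1>, <-1,+4>, <+4,+4>].
step 7: apply <+4,-1> → <8,13>
step 8: apply <-1,+4> → <7,17>
step 9: apply <+4,+4> → <11,21>

<11,21>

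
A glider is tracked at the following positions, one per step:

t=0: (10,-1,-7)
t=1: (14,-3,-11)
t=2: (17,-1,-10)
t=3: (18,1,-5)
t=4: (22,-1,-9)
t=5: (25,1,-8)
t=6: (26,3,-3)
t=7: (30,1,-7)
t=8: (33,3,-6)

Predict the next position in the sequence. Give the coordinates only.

(34,5,-1)

Differencing gives (+4,-2,-4), (+3,+2,+1), (+1,+2,+5), (+4,-2,-4), (+3,+2,+1), (+1,+2,+5), (+4,-2,-4), (+3,+2,+1). This is the pattern (+4,-2,-4), (+3,+2,+1), (+1,+2,+5) repeated.
step 9: apply (+1,+2,+5) → (34,5,-1)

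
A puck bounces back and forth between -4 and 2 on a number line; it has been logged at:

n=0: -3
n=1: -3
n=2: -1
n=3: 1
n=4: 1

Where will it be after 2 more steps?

The value travels 2 per step and bounces off the walls at -4 and 2.
  step 5: 1 → -1
  step 6: -1 → -3

-3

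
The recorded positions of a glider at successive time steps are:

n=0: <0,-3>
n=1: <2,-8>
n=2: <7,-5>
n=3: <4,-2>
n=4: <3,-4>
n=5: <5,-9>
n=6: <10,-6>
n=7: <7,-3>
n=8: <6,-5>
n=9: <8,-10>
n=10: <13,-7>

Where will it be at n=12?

<9,-6>

Step-to-step displacements: <+2,-5>, <+5,+3>, <-3,+3>, <-1,-2>, <+2,-5>, <+5,+3>, <-3,+3>, <-1,-2>, <+2,-5>, <+5,+3> — a repeating cycle of length 4.
step 11: apply <-3,+3> → <10,-4>
step 12: apply <-1,-2> → <9,-6>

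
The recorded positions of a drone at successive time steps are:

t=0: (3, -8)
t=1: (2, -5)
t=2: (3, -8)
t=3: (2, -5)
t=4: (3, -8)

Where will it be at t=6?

Consecutive displacements (-1, +3), (+1, -3), (-1, +3), (+1, -3) scale by a factor of -1 each step.
step 5: (3, -8) + (-1, +3) → (2, -5)
step 6: (2, -5) + (+1, -3) → (3, -8)

(3, -8)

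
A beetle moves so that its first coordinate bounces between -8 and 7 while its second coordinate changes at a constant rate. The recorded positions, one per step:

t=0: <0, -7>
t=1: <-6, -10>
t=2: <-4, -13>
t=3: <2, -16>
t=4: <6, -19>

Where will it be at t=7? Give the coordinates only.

<-4, -28>

The first coordinate travels 6 per step and bounces off the walls at -8 and 7.
  step 5: 6 → 0
  step 6: 0 → -6
  step 7: -6 → -4
The second coordinate changes by -3 each step: at step 7 it is -28.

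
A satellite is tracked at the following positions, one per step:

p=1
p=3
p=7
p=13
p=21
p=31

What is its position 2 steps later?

p=57

Successive displacements: +2, +4, +6, +8, +10 — each changes by +2.
step 6: 31 + 12 → p=43
step 7: 43 + 14 → p=57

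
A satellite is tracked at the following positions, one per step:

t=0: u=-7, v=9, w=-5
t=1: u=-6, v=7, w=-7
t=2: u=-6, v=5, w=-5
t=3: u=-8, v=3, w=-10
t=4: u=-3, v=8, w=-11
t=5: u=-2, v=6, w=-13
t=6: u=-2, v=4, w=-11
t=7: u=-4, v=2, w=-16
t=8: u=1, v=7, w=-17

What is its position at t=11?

The moves between consecutive positions are (+1, -2, -2), (+0, -2, +2), (-2, -2, -5), (+5, +5, -1), (+1, -2, -2), (+0, -2, +2), (-2, -2, -5), (+5, +5, -1); they repeat the 4-cycle [(+1, -2, -2), (+0, -2, +2), (-2, -2, -5), (+5, +5, -1)].
step 9: apply (+1, -2, -2) → u=2, v=5, w=-19
step 10: apply (+0, -2, +2) → u=2, v=3, w=-17
step 11: apply (-2, -2, -5) → u=0, v=1, w=-22

u=0, v=1, w=-22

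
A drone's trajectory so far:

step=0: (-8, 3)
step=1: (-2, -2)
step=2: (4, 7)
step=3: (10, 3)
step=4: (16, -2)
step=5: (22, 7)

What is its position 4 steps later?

The first coordinate changes by +6 each step, so at step 9 it is -8 + 9·(6) = 46.
The second coordinate repeats the cycle [3, -2, 7] with period 3; step 9 mod 3 = 0, giving 3.

(46, 3)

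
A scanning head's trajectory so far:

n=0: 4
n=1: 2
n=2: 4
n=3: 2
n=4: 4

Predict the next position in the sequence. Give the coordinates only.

The jumps are -2, +2, -2, +2 — a geometric progression with ratio -1.
step 5: 4 − 2 → 2

2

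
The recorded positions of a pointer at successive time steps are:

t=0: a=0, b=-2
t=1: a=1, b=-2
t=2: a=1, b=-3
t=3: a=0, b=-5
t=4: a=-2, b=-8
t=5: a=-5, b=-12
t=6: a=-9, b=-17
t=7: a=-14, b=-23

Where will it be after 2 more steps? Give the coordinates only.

Successive displacements: (+1, +0), (+0, -1), (-1, -2), (-2, -3), (-3, -4), (-4, -5), (-5, -6) — each changes by (-1, -1).
step 8: a=-14, b=-23 + (-6, -7) → a=-20, b=-30
step 9: a=-20, b=-30 + (-7, -8) → a=-27, b=-38

a=-27, b=-38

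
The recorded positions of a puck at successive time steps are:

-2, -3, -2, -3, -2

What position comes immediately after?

Consecutive displacements -1, +1, -1, +1 scale by a factor of -1 each step.
step 5: -2 − 1 → -3

-3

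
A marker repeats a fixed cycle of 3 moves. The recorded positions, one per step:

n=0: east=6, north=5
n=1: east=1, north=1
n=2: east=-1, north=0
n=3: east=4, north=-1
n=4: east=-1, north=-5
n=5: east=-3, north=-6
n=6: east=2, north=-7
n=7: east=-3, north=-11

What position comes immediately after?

The moves between consecutive positions are (-5,-4), (-2,-1), (+5,-1), (-5,-4), (-2,-1), (+5,-1), (-5,-4); they repeat the 3-cycle [(-5,-4), (-2,-1), (+5,-1)].
step 8: apply (-2,-1) → east=-5, north=-12

east=-5, north=-12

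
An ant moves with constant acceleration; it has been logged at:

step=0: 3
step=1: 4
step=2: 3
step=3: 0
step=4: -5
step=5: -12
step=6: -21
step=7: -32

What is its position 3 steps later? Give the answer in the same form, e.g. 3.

-77

First differences are +1, -1, -3, -5, -7, -9, -11; their common second difference is -2 (constant acceleration).
step 8: -32 − 13 → -45
step 9: -45 − 15 → -60
step 10: -60 − 17 → -77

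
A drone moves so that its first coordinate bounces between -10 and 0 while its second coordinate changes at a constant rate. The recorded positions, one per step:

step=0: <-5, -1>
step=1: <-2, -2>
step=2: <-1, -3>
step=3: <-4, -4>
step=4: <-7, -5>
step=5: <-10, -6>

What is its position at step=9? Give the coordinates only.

<-2, -10>

The first coordinate travels 3 per step and bounces off the walls at -10 and 0.
  step 6: -10 → -7
  step 7: -7 → -4
  step 8: -4 → -1
  step 9: -1 → -2
The second coordinate changes by -1 each step: at step 9 it is -10.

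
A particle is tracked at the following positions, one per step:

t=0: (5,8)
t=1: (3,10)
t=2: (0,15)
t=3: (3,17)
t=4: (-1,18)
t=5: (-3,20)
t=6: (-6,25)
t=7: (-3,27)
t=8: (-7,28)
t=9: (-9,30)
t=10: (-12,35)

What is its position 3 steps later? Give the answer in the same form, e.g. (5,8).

Step-to-step displacements: (-2,+2), (-3,+5), (+3,+2), (-4,+1), (-2,+2), (-3,+5), (+3,+2), (-4,+1), (-2,+2), (-3,+5) — a repeating cycle of length 4.
step 11: apply (+3,+2) → (-9,37)
step 12: apply (-4,+1) → (-13,38)
step 13: apply (-2,+2) → (-15,40)

(-15,40)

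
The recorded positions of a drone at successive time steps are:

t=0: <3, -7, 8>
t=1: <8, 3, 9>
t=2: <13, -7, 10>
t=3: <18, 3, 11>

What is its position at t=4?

The first coordinate changes by +5 each step, so at step 4 it is 3 + 4·(5) = 23.
The second coordinate repeats the cycle [-7, 3] with period 2; step 4 mod 2 = 0, giving -7.
The third coordinate changes by +1 each step, so at step 4 it is 8 + 4·(1) = 12.

<23, -7, 12>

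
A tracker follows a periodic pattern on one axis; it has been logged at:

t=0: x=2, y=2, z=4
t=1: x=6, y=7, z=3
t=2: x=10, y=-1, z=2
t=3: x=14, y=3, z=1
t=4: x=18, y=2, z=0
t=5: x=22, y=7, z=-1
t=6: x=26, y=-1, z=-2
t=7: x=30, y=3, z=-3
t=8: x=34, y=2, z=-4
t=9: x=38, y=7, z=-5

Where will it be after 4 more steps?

x=54, y=7, z=-9

The x coordinate changes by +4 each step, so at step 13 it is 2 + 13·(4) = 54.
The y coordinate repeats the cycle [2, 7, -1, 3] with period 4; step 13 mod 4 = 1, giving 7.
The z coordinate changes by -1 each step, so at step 13 it is 4 + 13·(-1) = -9.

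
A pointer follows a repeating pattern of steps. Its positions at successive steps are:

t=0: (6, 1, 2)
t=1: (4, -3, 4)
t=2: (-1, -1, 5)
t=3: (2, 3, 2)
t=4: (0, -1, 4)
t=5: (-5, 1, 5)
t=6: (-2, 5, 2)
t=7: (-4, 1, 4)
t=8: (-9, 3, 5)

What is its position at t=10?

(-8, 3, 4)

The moves between consecutive positions are (-2, -4, +2), (-5, +2, +1), (+3, +4, -3), (-2, -4, +2), (-5, +2, +1), (+3, +4, -3), (-2, -4, +2), (-5, +2, +1); they repeat the 3-cycle [(-2, -4, +2), (-5, +2, +1), (+3, +4, -3)].
step 9: apply (+3, +4, -3) → (-6, 7, 2)
step 10: apply (-2, -4, +2) → (-8, 3, 4)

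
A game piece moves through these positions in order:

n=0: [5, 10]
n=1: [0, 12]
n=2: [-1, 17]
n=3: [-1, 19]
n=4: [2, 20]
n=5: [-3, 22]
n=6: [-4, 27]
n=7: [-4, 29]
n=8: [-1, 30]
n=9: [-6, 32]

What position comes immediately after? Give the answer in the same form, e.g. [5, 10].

Step-to-step displacements: [-5, +2], [-1, +5], [+0, +2], [+3, +1], [-5, +2], [-1, +5], [+0, +2], [+3, +1], [-5, +2] — a repeating cycle of length 4.
step 10: apply [-1, +5] → [-7, 37]

[-7, 37]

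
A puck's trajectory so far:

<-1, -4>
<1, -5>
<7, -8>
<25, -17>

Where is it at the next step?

Consecutive displacements <+2, -1>, <+6, -3>, <+18, -9> scale by a factor of 3 each step.
step 4: <25, -17> + <+54, -27> → <79, -44>

<79, -44>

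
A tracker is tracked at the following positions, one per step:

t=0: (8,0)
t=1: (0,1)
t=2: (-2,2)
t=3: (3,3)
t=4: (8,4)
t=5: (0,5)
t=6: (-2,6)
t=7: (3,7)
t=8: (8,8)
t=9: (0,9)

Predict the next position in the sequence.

First: cycles through 8, 0, -2, 3 every 4 steps. Step 10 lands at position 2 of the cycle → -2.
Second: linear, +1 per step → 10 at step 10.

(-2,10)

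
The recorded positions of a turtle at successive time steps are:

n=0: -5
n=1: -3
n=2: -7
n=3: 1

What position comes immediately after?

Consecutive displacements +2, -4, +8 scale by a factor of -2 each step.
step 4: 1 − 16 → -15

-15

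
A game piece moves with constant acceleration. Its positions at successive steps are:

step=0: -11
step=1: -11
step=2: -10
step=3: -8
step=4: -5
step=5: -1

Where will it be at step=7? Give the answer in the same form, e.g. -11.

10

Taking differences between consecutive positions: +0, +1, +2, +3, +4. These grow by +1 each step.
step 6: -1 + 5 → 4
step 7: 4 + 6 → 10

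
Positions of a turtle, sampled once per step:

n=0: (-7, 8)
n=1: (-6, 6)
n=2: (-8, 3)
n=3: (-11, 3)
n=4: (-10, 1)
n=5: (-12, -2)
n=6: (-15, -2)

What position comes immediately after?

Differencing gives (+1, -2), (-2, -3), (-3, +0), (+1, -2), (-2, -3), (-3, +0). This is the pattern (+1, -2), (-2, -3), (-3, +0) repeated.
step 7: apply (+1, -2) → (-14, -4)

(-14, -4)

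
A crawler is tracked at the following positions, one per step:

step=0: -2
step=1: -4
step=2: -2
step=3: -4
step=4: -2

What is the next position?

-4

Consecutive displacements -2, +2, -2, +2 scale by a factor of -1 each step.
step 5: -2 − 2 → -4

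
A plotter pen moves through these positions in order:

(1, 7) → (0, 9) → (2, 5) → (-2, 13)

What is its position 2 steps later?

Step-to-step displacements: (-1, +2), (+2, -4), (-4, +8); each is -2× the previous.
step 4: (-2, 13) + (+8, -16) → (6, -3)
step 5: (6, -3) + (-16, +32) → (-10, 29)

(-10, 29)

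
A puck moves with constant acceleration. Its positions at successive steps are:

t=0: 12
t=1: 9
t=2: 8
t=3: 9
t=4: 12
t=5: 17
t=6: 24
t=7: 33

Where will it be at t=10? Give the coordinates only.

First differences are -3, -1, +1, +3, +5, +7, +9; their common second difference is +2 (constant acceleration).
step 8: 33 + 11 → 44
step 9: 44 + 13 → 57
step 10: 57 + 15 → 72

72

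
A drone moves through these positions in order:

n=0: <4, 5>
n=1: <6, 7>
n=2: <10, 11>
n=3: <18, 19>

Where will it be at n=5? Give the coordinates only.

<66, 67>

Step-to-step displacements: <+2, +2>, <+4, +4>, <+8, +8>; each is 2× the previous.
step 4: <18, 19> + <+16, +16> → <34, 35>
step 5: <34, 35> + <+32, +32> → <66, 67>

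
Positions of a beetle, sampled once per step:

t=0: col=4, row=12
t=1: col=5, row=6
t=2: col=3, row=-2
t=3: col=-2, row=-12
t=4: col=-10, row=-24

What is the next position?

col=-21, row=-38

Taking differences between consecutive positions: (+1, -6), (-2, -8), (-5, -10), (-8, -12). These grow by (-3, -2) each step.
step 5: col=-10, row=-24 + (-11, -14) → col=-21, row=-38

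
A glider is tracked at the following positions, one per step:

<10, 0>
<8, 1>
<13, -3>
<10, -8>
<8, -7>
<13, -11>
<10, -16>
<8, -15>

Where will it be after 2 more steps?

<10, -24>

Step-to-step displacements: <-2, +1>, <+5, -4>, <-3, -5>, <-2, +1>, <+5, -4>, <-3, -5>, <-2, +1> — a repeating cycle of length 3.
step 8: apply <+5, -4> → <13, -19>
step 9: apply <-3, -5> → <10, -24>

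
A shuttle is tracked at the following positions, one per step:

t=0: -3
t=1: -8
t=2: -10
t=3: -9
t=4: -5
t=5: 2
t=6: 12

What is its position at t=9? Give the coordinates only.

Successive displacements: -5, -2, +1, +4, +7, +10 — each changes by +3.
step 7: 12 + 13 → 25
step 8: 25 + 16 → 41
step 9: 41 + 19 → 60

60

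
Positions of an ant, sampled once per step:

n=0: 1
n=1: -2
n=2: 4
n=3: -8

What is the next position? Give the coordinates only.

The jumps are -3, +6, -12 — a geometric progression with ratio -2.
step 4: -8 + 24 → 16

16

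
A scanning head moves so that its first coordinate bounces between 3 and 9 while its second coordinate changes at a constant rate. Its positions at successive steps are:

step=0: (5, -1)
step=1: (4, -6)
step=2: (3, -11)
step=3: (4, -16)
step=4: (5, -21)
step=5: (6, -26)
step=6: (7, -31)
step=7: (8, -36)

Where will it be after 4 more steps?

(6, -56)

The first coordinate travels 1 per step and bounces off the walls at 3 and 9.
  step 8: 8 → 9
  step 9: 9 → 8
  step 10: 8 → 7
  step 11: 7 → 6
The second coordinate changes by -5 each step: at step 11 it is -56.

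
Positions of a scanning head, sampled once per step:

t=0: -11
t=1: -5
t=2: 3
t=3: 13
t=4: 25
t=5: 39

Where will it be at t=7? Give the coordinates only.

Taking differences between consecutive positions: +6, +8, +10, +12, +14. These grow by +2 each step.
step 6: 39 + 16 → 55
step 7: 55 + 18 → 73

73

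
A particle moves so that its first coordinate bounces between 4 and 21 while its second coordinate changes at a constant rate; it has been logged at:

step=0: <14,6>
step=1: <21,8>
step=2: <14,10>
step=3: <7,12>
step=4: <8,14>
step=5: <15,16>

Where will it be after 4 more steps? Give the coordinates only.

The first coordinate travels 7 per step and bounces off the walls at 4 and 21.
  step 6: 15 → 20
  step 7: 20 → 13
  step 8: 13 → 6
  step 9: 6 → 9
The second coordinate changes by +2 each step: at step 9 it is 24.

<9,24>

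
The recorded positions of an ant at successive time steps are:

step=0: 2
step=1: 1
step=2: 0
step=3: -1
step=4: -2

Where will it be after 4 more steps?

-6

Each step adds -1 to the position.
step 5: -2 − 1 → -3
step 6: -3 − 1 → -4
step 7: -4 − 1 → -5
step 8: -5 − 1 → -6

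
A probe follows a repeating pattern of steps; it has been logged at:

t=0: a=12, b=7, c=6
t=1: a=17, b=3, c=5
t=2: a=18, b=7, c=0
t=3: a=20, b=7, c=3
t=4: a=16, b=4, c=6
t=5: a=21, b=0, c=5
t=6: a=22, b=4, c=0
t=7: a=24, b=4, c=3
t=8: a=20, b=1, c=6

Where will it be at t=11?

The moves between consecutive positions are (+5, -4, -1), (+1, +4, -5), (+2, +0, +3), (-4, -3, +3), (+5, -4, -1), (+1, +4, -5), (+2, +0, +3), (-4, -3, +3); they repeat the 4-cycle [(+5, -4, -1), (+1, +4, -5), (+2, +0, +3), (-4, -3, +3)].
step 9: apply (+5, -4, -1) → a=25, b=-3, c=5
step 10: apply (+1, +4, -5) → a=26, b=1, c=0
step 11: apply (+2, +0, +3) → a=28, b=1, c=3

a=28, b=1, c=3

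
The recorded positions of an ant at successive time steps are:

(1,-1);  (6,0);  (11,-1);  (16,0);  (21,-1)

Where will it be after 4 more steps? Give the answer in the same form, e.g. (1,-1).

The first coordinate changes by +5 each step, so at step 8 it is 1 + 8·(5) = 41.
The second coordinate repeats the cycle [-1, 0] with period 2; step 8 mod 2 = 0, giving -1.

(41,-1)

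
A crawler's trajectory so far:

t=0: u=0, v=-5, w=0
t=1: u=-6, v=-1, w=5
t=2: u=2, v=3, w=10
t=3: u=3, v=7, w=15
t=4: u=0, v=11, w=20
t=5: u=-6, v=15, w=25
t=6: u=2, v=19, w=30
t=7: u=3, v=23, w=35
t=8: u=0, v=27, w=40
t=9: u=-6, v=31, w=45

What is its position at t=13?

U: cycles through 0, -6, 2, 3 every 4 steps. Step 13 lands at position 1 of the cycle → -6.
V: linear, +4 per step → 47 at step 13.
W: linear, +5 per step → 65 at step 13.

u=-6, v=47, w=65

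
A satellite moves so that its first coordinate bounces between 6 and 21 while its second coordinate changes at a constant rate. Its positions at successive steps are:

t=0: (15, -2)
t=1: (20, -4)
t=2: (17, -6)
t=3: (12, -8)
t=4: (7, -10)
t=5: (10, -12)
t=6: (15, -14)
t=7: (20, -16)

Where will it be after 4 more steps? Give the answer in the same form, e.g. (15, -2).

(10, -24)

The first coordinate reflects between 6 and 21, moving 5 per step.
  step 8: 20 → 17
  step 9: 17 → 12
  step 10: 12 → 7
  step 11: 7 → 10
The second coordinate changes by -2 each step: at step 11 it is -24.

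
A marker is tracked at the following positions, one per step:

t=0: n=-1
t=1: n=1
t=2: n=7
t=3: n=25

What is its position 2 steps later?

Consecutive displacements +2, +6, +18 scale by a factor of 3 each step.
step 4: 25 + 54 → n=79
step 5: 79 + 162 → n=241

n=241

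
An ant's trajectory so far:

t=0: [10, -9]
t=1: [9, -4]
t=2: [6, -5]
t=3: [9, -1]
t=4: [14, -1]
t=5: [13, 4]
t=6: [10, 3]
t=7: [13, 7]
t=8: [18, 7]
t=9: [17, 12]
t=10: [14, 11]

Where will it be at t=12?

Step-to-step displacements: [-1, +5], [-3, -1], [+3, +4], [+5, +0], [-1, +5], [-3, -1], [+3, +4], [+5, +0], [-1, +5], [-3, -1] — a repeating cycle of length 4.
step 11: apply [+3, +4] → [17, 15]
step 12: apply [+5, +0] → [22, 15]

[22, 15]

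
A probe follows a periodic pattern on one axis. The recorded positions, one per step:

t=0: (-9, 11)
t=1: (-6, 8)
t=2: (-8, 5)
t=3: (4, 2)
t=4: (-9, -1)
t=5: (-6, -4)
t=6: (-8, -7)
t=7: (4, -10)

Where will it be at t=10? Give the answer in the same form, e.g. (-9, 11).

(-8, -19)

The first coordinate repeats the cycle [-9, -6, -8, 4] with period 4; step 10 mod 4 = 2, giving -8.
The second coordinate changes by -3 each step, so at step 10 it is 11 + 10·(-3) = -19.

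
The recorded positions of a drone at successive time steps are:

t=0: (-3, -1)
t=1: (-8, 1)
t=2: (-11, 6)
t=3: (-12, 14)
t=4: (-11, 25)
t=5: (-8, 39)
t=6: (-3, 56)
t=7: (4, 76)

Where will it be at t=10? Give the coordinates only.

First differences are (-5, +2), (-3, +5), (-1, +8), (+1, +11), (+3, +14), (+5, +17), (+7, +20); their common second difference is (+2, +3) (constant acceleration).
step 8: (4, 76) + (+9, +23) → (13, 99)
step 9: (13, 99) + (+11, +26) → (24, 125)
step 10: (24, 125) + (+13, +29) → (37, 154)

(37, 154)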